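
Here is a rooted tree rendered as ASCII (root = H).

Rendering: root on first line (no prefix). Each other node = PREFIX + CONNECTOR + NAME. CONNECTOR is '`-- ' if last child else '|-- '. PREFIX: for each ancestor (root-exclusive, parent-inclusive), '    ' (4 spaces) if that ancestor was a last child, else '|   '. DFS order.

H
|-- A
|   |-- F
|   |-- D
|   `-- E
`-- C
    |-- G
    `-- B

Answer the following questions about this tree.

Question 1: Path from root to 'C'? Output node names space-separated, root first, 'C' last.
Answer: H C

Derivation:
Walk down from root: H -> C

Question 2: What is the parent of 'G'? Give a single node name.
Answer: C

Derivation:
Scan adjacency: G appears as child of C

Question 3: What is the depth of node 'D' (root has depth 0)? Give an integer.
Path from root to D: H -> A -> D
Depth = number of edges = 2

Answer: 2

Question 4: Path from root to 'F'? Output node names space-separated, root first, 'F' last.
Walk down from root: H -> A -> F

Answer: H A F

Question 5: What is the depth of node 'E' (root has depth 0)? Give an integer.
Answer: 2

Derivation:
Path from root to E: H -> A -> E
Depth = number of edges = 2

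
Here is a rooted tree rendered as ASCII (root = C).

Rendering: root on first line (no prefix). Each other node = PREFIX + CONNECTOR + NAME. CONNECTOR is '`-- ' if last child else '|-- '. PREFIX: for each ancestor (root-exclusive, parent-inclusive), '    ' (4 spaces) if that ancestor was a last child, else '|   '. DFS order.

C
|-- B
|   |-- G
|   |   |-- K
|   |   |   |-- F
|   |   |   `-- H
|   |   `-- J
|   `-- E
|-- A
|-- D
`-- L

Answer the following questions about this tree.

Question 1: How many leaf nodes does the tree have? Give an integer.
Leaves (nodes with no children): A, D, E, F, H, J, L

Answer: 7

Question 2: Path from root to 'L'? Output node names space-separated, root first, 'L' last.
Walk down from root: C -> L

Answer: C L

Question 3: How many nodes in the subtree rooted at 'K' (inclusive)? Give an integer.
Subtree rooted at K contains: F, H, K
Count = 3

Answer: 3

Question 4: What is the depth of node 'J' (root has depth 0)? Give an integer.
Path from root to J: C -> B -> G -> J
Depth = number of edges = 3

Answer: 3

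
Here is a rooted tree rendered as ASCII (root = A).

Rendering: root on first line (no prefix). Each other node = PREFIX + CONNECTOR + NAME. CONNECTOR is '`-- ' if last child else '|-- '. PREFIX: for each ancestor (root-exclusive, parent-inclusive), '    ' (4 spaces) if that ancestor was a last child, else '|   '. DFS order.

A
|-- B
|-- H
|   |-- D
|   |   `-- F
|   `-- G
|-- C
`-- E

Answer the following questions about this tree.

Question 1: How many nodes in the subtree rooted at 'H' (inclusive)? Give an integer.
Subtree rooted at H contains: D, F, G, H
Count = 4

Answer: 4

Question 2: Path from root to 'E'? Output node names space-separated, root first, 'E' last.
Answer: A E

Derivation:
Walk down from root: A -> E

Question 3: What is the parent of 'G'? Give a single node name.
Scan adjacency: G appears as child of H

Answer: H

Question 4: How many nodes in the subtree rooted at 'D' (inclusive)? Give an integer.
Subtree rooted at D contains: D, F
Count = 2

Answer: 2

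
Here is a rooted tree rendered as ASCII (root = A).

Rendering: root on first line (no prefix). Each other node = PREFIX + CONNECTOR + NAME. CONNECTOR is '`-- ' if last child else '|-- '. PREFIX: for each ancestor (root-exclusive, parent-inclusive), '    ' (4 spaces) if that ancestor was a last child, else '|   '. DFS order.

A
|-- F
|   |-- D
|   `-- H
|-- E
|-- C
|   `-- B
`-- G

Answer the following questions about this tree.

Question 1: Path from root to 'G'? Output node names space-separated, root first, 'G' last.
Walk down from root: A -> G

Answer: A G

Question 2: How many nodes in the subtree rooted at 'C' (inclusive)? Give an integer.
Answer: 2

Derivation:
Subtree rooted at C contains: B, C
Count = 2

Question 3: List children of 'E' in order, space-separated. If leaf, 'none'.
Answer: none

Derivation:
Node E's children (from adjacency): (leaf)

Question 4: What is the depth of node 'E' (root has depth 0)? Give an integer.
Answer: 1

Derivation:
Path from root to E: A -> E
Depth = number of edges = 1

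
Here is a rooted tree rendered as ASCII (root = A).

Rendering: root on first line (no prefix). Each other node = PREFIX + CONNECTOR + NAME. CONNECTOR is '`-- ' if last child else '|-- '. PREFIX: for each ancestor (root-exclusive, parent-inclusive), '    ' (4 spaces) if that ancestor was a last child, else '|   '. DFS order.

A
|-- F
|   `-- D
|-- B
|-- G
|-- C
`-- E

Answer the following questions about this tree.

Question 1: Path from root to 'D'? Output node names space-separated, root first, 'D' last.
Answer: A F D

Derivation:
Walk down from root: A -> F -> D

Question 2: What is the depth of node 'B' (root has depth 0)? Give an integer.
Path from root to B: A -> B
Depth = number of edges = 1

Answer: 1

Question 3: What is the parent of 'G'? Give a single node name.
Answer: A

Derivation:
Scan adjacency: G appears as child of A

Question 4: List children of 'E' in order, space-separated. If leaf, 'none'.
Node E's children (from adjacency): (leaf)

Answer: none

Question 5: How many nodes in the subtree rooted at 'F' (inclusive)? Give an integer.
Answer: 2

Derivation:
Subtree rooted at F contains: D, F
Count = 2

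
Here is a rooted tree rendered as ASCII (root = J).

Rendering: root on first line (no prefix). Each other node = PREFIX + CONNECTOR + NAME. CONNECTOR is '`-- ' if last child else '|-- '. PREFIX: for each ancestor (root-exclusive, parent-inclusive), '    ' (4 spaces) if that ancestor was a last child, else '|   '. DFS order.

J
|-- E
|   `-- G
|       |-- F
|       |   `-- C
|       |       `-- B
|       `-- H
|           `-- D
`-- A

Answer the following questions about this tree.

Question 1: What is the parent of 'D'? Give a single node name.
Answer: H

Derivation:
Scan adjacency: D appears as child of H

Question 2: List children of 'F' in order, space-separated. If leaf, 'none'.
Node F's children (from adjacency): C

Answer: C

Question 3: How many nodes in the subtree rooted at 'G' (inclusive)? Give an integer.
Answer: 6

Derivation:
Subtree rooted at G contains: B, C, D, F, G, H
Count = 6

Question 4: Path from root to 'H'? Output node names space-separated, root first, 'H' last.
Walk down from root: J -> E -> G -> H

Answer: J E G H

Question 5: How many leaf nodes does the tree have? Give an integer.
Answer: 3

Derivation:
Leaves (nodes with no children): A, B, D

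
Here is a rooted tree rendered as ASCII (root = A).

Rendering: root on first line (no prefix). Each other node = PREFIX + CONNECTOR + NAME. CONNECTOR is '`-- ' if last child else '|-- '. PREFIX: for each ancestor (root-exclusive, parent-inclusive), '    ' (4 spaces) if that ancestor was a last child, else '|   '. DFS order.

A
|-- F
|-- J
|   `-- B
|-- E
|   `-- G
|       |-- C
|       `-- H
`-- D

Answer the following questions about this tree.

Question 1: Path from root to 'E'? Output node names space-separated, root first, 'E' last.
Answer: A E

Derivation:
Walk down from root: A -> E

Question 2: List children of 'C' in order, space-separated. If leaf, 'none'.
Node C's children (from adjacency): (leaf)

Answer: none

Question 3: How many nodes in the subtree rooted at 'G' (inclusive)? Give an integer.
Answer: 3

Derivation:
Subtree rooted at G contains: C, G, H
Count = 3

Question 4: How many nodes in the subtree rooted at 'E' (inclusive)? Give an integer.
Subtree rooted at E contains: C, E, G, H
Count = 4

Answer: 4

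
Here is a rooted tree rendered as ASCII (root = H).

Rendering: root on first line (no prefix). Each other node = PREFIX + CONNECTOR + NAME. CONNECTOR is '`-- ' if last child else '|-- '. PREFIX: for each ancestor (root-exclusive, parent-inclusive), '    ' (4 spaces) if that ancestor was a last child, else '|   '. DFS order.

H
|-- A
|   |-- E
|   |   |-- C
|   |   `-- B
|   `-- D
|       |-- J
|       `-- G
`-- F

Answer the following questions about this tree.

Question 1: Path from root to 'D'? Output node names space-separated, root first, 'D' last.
Answer: H A D

Derivation:
Walk down from root: H -> A -> D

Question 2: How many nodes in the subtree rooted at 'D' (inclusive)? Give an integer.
Answer: 3

Derivation:
Subtree rooted at D contains: D, G, J
Count = 3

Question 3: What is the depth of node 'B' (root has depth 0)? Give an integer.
Answer: 3

Derivation:
Path from root to B: H -> A -> E -> B
Depth = number of edges = 3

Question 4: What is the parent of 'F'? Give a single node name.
Answer: H

Derivation:
Scan adjacency: F appears as child of H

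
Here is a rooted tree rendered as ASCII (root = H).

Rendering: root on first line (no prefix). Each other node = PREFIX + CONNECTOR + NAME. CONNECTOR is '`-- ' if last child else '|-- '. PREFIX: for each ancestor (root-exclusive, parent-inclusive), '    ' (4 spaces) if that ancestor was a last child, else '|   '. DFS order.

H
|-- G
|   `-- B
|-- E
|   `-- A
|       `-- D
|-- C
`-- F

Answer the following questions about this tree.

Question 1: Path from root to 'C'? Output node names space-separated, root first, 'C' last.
Answer: H C

Derivation:
Walk down from root: H -> C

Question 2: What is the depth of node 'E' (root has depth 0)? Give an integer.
Answer: 1

Derivation:
Path from root to E: H -> E
Depth = number of edges = 1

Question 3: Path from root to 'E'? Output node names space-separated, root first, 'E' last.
Answer: H E

Derivation:
Walk down from root: H -> E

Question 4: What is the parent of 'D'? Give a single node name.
Answer: A

Derivation:
Scan adjacency: D appears as child of A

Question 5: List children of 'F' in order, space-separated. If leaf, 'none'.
Node F's children (from adjacency): (leaf)

Answer: none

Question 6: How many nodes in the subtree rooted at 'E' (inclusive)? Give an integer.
Answer: 3

Derivation:
Subtree rooted at E contains: A, D, E
Count = 3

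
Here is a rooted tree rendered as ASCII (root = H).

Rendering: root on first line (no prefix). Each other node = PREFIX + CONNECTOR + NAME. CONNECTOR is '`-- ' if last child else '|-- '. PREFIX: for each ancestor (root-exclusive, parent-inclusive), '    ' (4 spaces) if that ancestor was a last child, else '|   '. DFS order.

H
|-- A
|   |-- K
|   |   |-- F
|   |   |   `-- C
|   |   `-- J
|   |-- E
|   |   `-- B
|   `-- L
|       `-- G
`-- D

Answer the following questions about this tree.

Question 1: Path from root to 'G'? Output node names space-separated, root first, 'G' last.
Walk down from root: H -> A -> L -> G

Answer: H A L G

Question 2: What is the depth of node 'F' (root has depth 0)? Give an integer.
Answer: 3

Derivation:
Path from root to F: H -> A -> K -> F
Depth = number of edges = 3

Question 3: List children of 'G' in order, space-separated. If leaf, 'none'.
Answer: none

Derivation:
Node G's children (from adjacency): (leaf)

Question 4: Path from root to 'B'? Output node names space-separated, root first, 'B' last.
Walk down from root: H -> A -> E -> B

Answer: H A E B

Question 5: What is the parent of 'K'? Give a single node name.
Scan adjacency: K appears as child of A

Answer: A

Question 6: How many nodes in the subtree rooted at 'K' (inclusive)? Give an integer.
Answer: 4

Derivation:
Subtree rooted at K contains: C, F, J, K
Count = 4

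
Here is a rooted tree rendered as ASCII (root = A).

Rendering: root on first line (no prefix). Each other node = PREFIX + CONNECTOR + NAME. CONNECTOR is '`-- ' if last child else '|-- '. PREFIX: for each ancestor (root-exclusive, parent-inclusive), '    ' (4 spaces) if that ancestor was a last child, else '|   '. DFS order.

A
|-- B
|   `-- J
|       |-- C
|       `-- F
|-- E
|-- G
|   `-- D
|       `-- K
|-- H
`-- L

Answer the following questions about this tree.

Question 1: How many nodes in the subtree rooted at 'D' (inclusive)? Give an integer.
Subtree rooted at D contains: D, K
Count = 2

Answer: 2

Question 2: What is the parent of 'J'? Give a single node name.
Scan adjacency: J appears as child of B

Answer: B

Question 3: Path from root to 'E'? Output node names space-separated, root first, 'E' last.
Answer: A E

Derivation:
Walk down from root: A -> E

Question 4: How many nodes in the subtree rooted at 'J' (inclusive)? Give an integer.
Subtree rooted at J contains: C, F, J
Count = 3

Answer: 3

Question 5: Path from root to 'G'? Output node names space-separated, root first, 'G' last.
Walk down from root: A -> G

Answer: A G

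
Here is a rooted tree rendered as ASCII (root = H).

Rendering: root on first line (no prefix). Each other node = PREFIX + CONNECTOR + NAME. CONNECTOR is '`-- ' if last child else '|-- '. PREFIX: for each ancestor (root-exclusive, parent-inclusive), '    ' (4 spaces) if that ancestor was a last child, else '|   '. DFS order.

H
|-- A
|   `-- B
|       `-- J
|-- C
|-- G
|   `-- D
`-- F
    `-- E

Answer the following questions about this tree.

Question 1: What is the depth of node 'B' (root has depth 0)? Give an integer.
Path from root to B: H -> A -> B
Depth = number of edges = 2

Answer: 2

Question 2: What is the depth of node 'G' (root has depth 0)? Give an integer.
Path from root to G: H -> G
Depth = number of edges = 1

Answer: 1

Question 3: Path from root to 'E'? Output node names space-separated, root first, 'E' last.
Answer: H F E

Derivation:
Walk down from root: H -> F -> E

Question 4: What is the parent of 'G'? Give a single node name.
Scan adjacency: G appears as child of H

Answer: H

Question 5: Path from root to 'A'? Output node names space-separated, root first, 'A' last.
Walk down from root: H -> A

Answer: H A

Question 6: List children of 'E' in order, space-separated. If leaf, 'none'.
Node E's children (from adjacency): (leaf)

Answer: none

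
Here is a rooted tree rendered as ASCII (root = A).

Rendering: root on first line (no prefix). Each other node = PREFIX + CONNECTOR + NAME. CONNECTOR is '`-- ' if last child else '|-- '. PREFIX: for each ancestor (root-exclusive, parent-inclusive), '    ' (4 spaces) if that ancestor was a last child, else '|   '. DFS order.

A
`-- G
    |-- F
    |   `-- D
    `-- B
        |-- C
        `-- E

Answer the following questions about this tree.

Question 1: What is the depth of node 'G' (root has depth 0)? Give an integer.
Path from root to G: A -> G
Depth = number of edges = 1

Answer: 1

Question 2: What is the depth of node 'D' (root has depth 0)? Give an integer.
Answer: 3

Derivation:
Path from root to D: A -> G -> F -> D
Depth = number of edges = 3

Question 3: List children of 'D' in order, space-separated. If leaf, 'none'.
Answer: none

Derivation:
Node D's children (from adjacency): (leaf)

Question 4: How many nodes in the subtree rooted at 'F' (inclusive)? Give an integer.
Subtree rooted at F contains: D, F
Count = 2

Answer: 2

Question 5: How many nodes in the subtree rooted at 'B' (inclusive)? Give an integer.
Answer: 3

Derivation:
Subtree rooted at B contains: B, C, E
Count = 3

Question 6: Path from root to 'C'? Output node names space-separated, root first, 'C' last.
Walk down from root: A -> G -> B -> C

Answer: A G B C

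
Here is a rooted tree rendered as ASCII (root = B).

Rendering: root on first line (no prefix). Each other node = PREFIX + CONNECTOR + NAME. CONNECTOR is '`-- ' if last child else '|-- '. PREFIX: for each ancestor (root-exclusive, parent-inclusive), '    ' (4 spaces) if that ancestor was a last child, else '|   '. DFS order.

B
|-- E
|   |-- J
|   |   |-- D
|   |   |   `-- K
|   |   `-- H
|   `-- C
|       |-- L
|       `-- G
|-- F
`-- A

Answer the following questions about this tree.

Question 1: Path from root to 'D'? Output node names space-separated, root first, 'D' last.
Answer: B E J D

Derivation:
Walk down from root: B -> E -> J -> D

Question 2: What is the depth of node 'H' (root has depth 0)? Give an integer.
Path from root to H: B -> E -> J -> H
Depth = number of edges = 3

Answer: 3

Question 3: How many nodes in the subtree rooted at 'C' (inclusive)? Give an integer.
Answer: 3

Derivation:
Subtree rooted at C contains: C, G, L
Count = 3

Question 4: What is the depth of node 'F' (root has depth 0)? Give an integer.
Path from root to F: B -> F
Depth = number of edges = 1

Answer: 1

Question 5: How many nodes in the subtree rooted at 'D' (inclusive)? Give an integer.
Subtree rooted at D contains: D, K
Count = 2

Answer: 2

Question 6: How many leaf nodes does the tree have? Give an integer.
Leaves (nodes with no children): A, F, G, H, K, L

Answer: 6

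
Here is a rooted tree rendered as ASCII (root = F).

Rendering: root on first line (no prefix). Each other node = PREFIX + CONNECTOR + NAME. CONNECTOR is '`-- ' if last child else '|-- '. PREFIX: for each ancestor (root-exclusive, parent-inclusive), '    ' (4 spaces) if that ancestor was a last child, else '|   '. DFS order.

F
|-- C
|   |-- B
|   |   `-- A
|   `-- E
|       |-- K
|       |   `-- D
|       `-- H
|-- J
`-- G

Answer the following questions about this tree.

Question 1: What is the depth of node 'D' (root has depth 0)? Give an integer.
Answer: 4

Derivation:
Path from root to D: F -> C -> E -> K -> D
Depth = number of edges = 4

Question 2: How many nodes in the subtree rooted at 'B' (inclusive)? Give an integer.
Answer: 2

Derivation:
Subtree rooted at B contains: A, B
Count = 2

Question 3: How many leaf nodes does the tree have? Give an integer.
Answer: 5

Derivation:
Leaves (nodes with no children): A, D, G, H, J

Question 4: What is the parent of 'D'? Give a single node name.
Scan adjacency: D appears as child of K

Answer: K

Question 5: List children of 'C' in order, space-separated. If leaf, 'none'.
Node C's children (from adjacency): B, E

Answer: B E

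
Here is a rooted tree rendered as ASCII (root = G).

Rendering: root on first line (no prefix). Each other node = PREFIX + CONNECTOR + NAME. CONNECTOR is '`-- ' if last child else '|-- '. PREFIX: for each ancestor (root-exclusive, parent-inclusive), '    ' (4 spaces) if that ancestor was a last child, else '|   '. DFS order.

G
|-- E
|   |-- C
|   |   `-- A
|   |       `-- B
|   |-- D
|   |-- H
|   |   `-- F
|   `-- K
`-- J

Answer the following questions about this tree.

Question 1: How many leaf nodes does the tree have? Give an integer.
Leaves (nodes with no children): B, D, F, J, K

Answer: 5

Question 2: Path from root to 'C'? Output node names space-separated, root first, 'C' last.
Answer: G E C

Derivation:
Walk down from root: G -> E -> C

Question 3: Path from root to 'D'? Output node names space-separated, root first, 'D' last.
Answer: G E D

Derivation:
Walk down from root: G -> E -> D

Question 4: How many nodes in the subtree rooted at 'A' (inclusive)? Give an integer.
Answer: 2

Derivation:
Subtree rooted at A contains: A, B
Count = 2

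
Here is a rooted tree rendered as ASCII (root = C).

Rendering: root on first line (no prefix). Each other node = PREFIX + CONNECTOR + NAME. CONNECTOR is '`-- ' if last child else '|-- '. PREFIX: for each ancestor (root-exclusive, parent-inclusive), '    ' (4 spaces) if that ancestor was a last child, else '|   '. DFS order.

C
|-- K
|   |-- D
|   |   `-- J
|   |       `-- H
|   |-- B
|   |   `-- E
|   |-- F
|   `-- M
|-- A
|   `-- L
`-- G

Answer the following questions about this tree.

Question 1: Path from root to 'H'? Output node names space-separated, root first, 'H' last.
Walk down from root: C -> K -> D -> J -> H

Answer: C K D J H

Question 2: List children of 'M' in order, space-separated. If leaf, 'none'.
Answer: none

Derivation:
Node M's children (from adjacency): (leaf)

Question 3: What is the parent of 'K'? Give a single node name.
Answer: C

Derivation:
Scan adjacency: K appears as child of C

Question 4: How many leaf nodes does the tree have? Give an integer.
Leaves (nodes with no children): E, F, G, H, L, M

Answer: 6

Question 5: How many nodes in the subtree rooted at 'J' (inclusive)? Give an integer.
Answer: 2

Derivation:
Subtree rooted at J contains: H, J
Count = 2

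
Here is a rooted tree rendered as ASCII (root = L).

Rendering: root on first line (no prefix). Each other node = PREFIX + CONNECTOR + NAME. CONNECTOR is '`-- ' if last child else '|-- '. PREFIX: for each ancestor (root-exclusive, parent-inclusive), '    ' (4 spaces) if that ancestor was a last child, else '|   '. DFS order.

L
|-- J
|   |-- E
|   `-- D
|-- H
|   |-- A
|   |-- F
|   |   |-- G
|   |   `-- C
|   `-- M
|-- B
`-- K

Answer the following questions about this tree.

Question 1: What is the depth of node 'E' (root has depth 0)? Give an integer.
Answer: 2

Derivation:
Path from root to E: L -> J -> E
Depth = number of edges = 2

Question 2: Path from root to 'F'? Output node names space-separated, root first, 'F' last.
Answer: L H F

Derivation:
Walk down from root: L -> H -> F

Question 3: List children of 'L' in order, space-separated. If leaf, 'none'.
Node L's children (from adjacency): J, H, B, K

Answer: J H B K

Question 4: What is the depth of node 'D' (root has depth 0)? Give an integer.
Path from root to D: L -> J -> D
Depth = number of edges = 2

Answer: 2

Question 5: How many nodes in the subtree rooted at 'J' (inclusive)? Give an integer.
Answer: 3

Derivation:
Subtree rooted at J contains: D, E, J
Count = 3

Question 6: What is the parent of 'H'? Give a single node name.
Answer: L

Derivation:
Scan adjacency: H appears as child of L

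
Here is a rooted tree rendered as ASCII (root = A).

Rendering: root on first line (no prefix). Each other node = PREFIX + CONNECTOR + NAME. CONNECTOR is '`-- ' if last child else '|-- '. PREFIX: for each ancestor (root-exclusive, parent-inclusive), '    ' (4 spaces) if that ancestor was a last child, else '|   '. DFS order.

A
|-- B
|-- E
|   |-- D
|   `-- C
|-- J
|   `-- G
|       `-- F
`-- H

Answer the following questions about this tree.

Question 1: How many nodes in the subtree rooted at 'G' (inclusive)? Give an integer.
Answer: 2

Derivation:
Subtree rooted at G contains: F, G
Count = 2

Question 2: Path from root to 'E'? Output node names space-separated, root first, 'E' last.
Answer: A E

Derivation:
Walk down from root: A -> E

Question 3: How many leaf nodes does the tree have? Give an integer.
Answer: 5

Derivation:
Leaves (nodes with no children): B, C, D, F, H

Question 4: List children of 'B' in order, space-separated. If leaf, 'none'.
Node B's children (from adjacency): (leaf)

Answer: none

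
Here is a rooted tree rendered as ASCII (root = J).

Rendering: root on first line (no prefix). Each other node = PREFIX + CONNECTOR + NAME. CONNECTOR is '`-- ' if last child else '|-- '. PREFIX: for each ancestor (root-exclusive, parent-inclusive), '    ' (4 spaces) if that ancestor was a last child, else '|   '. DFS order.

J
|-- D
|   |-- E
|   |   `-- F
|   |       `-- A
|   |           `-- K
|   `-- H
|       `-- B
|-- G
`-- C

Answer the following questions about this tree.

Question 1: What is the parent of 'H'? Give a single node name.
Answer: D

Derivation:
Scan adjacency: H appears as child of D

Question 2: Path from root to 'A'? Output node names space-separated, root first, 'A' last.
Answer: J D E F A

Derivation:
Walk down from root: J -> D -> E -> F -> A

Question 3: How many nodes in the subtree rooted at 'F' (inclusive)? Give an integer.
Subtree rooted at F contains: A, F, K
Count = 3

Answer: 3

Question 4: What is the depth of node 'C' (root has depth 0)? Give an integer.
Path from root to C: J -> C
Depth = number of edges = 1

Answer: 1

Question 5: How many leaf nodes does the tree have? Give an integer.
Answer: 4

Derivation:
Leaves (nodes with no children): B, C, G, K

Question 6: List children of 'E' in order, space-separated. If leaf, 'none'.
Answer: F

Derivation:
Node E's children (from adjacency): F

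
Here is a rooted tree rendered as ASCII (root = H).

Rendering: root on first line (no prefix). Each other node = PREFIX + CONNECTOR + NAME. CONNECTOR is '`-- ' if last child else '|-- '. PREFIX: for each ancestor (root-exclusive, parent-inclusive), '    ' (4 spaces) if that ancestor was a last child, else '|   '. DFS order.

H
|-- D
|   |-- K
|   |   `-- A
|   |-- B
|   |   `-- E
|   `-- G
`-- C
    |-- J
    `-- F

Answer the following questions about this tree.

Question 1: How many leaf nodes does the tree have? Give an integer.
Answer: 5

Derivation:
Leaves (nodes with no children): A, E, F, G, J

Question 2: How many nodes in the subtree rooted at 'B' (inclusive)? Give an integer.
Answer: 2

Derivation:
Subtree rooted at B contains: B, E
Count = 2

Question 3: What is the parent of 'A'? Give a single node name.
Scan adjacency: A appears as child of K

Answer: K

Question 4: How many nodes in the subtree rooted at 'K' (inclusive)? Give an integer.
Subtree rooted at K contains: A, K
Count = 2

Answer: 2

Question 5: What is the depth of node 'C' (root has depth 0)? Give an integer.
Path from root to C: H -> C
Depth = number of edges = 1

Answer: 1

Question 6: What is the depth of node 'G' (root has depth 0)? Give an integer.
Answer: 2

Derivation:
Path from root to G: H -> D -> G
Depth = number of edges = 2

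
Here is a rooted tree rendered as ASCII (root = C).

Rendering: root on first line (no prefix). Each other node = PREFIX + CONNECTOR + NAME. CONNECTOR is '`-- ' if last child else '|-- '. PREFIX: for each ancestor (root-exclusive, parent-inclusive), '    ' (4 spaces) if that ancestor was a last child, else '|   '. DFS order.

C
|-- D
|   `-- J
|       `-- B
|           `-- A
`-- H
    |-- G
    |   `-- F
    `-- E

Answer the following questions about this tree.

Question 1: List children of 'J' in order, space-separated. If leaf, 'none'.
Answer: B

Derivation:
Node J's children (from adjacency): B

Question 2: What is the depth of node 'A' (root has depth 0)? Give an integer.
Answer: 4

Derivation:
Path from root to A: C -> D -> J -> B -> A
Depth = number of edges = 4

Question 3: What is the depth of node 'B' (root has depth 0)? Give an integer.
Path from root to B: C -> D -> J -> B
Depth = number of edges = 3

Answer: 3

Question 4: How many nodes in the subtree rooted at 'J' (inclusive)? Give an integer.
Subtree rooted at J contains: A, B, J
Count = 3

Answer: 3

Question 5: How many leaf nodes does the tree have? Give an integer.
Answer: 3

Derivation:
Leaves (nodes with no children): A, E, F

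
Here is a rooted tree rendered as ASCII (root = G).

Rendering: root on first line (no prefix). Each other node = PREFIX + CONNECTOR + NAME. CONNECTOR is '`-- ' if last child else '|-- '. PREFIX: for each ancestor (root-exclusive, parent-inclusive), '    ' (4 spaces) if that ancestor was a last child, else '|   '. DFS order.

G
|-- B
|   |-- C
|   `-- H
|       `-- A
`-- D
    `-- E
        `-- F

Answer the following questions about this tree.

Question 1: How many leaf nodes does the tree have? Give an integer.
Leaves (nodes with no children): A, C, F

Answer: 3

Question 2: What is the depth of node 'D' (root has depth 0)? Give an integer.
Path from root to D: G -> D
Depth = number of edges = 1

Answer: 1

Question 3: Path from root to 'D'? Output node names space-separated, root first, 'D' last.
Answer: G D

Derivation:
Walk down from root: G -> D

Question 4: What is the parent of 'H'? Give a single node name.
Answer: B

Derivation:
Scan adjacency: H appears as child of B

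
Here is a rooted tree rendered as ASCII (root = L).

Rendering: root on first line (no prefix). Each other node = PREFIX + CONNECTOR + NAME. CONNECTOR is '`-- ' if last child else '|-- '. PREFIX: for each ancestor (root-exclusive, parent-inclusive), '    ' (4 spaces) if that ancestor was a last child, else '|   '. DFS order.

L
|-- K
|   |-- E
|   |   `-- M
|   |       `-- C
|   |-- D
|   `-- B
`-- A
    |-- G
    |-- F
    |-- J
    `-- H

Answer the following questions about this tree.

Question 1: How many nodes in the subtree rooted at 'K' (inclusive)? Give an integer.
Subtree rooted at K contains: B, C, D, E, K, M
Count = 6

Answer: 6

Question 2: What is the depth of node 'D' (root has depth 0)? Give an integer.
Answer: 2

Derivation:
Path from root to D: L -> K -> D
Depth = number of edges = 2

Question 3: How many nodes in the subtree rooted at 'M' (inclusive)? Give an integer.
Answer: 2

Derivation:
Subtree rooted at M contains: C, M
Count = 2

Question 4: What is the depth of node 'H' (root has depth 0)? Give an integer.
Path from root to H: L -> A -> H
Depth = number of edges = 2

Answer: 2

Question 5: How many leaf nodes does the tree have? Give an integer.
Answer: 7

Derivation:
Leaves (nodes with no children): B, C, D, F, G, H, J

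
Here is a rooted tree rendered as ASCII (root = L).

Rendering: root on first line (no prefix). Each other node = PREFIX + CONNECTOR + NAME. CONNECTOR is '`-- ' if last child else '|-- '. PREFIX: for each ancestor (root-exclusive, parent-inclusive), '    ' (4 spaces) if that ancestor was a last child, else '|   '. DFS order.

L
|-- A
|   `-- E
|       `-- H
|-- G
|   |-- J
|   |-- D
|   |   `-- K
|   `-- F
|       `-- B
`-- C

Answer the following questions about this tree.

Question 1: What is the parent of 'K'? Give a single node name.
Answer: D

Derivation:
Scan adjacency: K appears as child of D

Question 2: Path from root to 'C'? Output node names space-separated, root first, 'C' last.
Answer: L C

Derivation:
Walk down from root: L -> C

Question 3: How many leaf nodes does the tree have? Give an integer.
Answer: 5

Derivation:
Leaves (nodes with no children): B, C, H, J, K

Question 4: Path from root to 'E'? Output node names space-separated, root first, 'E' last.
Walk down from root: L -> A -> E

Answer: L A E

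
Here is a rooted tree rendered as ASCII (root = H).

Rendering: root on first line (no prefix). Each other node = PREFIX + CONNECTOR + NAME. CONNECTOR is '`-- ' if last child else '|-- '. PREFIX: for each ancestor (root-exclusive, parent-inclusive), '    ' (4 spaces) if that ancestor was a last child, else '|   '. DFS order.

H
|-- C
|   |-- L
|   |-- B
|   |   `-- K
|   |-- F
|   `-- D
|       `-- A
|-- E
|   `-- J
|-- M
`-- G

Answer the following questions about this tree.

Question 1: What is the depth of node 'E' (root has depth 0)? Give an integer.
Path from root to E: H -> E
Depth = number of edges = 1

Answer: 1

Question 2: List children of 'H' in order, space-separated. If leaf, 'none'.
Node H's children (from adjacency): C, E, M, G

Answer: C E M G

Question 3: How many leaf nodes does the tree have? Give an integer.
Answer: 7

Derivation:
Leaves (nodes with no children): A, F, G, J, K, L, M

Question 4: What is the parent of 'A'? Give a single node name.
Answer: D

Derivation:
Scan adjacency: A appears as child of D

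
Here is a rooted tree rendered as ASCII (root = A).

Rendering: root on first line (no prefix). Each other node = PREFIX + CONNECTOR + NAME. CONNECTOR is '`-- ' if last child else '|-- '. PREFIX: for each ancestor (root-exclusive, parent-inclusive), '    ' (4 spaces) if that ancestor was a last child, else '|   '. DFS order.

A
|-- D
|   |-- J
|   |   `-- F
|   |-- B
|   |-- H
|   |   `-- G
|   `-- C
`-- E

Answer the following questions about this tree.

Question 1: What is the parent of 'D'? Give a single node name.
Answer: A

Derivation:
Scan adjacency: D appears as child of A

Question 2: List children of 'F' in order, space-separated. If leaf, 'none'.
Node F's children (from adjacency): (leaf)

Answer: none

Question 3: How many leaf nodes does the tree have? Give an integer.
Answer: 5

Derivation:
Leaves (nodes with no children): B, C, E, F, G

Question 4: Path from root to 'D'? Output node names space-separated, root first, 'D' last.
Answer: A D

Derivation:
Walk down from root: A -> D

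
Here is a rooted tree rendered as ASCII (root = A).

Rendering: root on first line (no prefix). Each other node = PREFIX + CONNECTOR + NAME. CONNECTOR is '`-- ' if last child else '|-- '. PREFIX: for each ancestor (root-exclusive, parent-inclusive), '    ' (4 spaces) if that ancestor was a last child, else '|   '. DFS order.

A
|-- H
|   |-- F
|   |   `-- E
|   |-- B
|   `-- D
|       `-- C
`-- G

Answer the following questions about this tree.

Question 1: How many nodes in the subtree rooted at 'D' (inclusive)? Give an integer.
Subtree rooted at D contains: C, D
Count = 2

Answer: 2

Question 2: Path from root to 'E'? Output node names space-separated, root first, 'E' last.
Answer: A H F E

Derivation:
Walk down from root: A -> H -> F -> E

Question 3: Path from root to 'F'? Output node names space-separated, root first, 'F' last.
Walk down from root: A -> H -> F

Answer: A H F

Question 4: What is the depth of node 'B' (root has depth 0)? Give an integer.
Answer: 2

Derivation:
Path from root to B: A -> H -> B
Depth = number of edges = 2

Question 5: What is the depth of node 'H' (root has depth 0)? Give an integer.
Path from root to H: A -> H
Depth = number of edges = 1

Answer: 1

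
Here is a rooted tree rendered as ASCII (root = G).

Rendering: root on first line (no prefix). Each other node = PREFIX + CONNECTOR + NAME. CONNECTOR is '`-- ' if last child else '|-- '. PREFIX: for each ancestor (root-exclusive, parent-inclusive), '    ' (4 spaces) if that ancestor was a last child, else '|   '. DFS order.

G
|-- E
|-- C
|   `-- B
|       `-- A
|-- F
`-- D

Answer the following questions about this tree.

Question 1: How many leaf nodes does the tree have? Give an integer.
Answer: 4

Derivation:
Leaves (nodes with no children): A, D, E, F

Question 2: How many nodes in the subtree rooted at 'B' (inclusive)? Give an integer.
Subtree rooted at B contains: A, B
Count = 2

Answer: 2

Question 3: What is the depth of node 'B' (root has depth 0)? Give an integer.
Answer: 2

Derivation:
Path from root to B: G -> C -> B
Depth = number of edges = 2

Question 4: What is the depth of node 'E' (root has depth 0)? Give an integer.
Answer: 1

Derivation:
Path from root to E: G -> E
Depth = number of edges = 1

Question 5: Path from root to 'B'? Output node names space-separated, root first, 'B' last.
Walk down from root: G -> C -> B

Answer: G C B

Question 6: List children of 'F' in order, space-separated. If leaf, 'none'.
Answer: none

Derivation:
Node F's children (from adjacency): (leaf)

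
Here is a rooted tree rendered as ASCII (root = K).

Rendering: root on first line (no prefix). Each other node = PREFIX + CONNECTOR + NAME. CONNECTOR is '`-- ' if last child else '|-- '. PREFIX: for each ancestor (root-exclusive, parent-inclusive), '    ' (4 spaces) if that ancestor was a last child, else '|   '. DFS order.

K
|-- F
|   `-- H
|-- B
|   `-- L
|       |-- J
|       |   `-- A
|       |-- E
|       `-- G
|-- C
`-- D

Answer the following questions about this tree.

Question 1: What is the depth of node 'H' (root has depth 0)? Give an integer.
Path from root to H: K -> F -> H
Depth = number of edges = 2

Answer: 2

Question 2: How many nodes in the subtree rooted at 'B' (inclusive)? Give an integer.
Subtree rooted at B contains: A, B, E, G, J, L
Count = 6

Answer: 6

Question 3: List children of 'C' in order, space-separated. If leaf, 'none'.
Answer: none

Derivation:
Node C's children (from adjacency): (leaf)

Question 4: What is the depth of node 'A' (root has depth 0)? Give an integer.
Path from root to A: K -> B -> L -> J -> A
Depth = number of edges = 4

Answer: 4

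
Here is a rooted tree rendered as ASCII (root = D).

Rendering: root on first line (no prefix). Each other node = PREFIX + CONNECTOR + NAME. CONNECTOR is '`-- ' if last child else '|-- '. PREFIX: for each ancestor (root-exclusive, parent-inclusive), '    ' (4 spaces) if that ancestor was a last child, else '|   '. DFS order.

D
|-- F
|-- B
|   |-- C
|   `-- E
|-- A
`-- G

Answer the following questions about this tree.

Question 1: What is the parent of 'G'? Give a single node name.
Answer: D

Derivation:
Scan adjacency: G appears as child of D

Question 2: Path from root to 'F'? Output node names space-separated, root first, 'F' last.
Walk down from root: D -> F

Answer: D F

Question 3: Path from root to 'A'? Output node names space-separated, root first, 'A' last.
Answer: D A

Derivation:
Walk down from root: D -> A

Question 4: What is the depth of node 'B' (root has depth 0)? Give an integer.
Answer: 1

Derivation:
Path from root to B: D -> B
Depth = number of edges = 1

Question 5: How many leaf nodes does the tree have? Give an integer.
Leaves (nodes with no children): A, C, E, F, G

Answer: 5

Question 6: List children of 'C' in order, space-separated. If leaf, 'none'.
Node C's children (from adjacency): (leaf)

Answer: none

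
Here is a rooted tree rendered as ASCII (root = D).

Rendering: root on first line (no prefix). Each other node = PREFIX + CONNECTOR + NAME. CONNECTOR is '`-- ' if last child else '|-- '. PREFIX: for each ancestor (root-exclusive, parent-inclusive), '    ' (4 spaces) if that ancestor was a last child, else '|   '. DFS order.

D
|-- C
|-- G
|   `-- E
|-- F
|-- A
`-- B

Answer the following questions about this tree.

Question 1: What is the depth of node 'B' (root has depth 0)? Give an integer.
Path from root to B: D -> B
Depth = number of edges = 1

Answer: 1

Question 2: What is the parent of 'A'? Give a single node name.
Answer: D

Derivation:
Scan adjacency: A appears as child of D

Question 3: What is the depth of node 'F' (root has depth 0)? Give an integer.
Answer: 1

Derivation:
Path from root to F: D -> F
Depth = number of edges = 1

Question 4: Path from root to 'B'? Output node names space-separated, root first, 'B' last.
Answer: D B

Derivation:
Walk down from root: D -> B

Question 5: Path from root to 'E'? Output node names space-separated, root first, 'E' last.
Walk down from root: D -> G -> E

Answer: D G E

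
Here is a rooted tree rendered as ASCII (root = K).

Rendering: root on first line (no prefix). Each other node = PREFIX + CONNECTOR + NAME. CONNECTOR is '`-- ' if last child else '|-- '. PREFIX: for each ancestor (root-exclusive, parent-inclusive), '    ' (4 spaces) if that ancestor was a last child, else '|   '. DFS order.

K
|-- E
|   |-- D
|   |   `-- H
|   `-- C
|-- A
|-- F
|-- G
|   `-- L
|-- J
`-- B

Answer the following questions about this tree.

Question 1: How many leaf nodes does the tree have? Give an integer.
Leaves (nodes with no children): A, B, C, F, H, J, L

Answer: 7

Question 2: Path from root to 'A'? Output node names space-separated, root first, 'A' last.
Walk down from root: K -> A

Answer: K A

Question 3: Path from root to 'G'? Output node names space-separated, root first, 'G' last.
Answer: K G

Derivation:
Walk down from root: K -> G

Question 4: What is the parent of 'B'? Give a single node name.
Answer: K

Derivation:
Scan adjacency: B appears as child of K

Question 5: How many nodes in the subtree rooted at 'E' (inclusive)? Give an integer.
Subtree rooted at E contains: C, D, E, H
Count = 4

Answer: 4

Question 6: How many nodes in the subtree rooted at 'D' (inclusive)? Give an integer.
Subtree rooted at D contains: D, H
Count = 2

Answer: 2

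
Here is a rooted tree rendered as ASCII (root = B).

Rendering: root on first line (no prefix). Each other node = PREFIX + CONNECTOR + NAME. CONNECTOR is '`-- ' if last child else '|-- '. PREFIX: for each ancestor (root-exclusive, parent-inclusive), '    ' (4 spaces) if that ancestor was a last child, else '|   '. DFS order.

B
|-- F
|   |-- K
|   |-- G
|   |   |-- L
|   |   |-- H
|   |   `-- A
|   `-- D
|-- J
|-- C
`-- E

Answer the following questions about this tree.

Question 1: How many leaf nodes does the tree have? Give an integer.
Leaves (nodes with no children): A, C, D, E, H, J, K, L

Answer: 8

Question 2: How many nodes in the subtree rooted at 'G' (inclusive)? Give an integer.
Subtree rooted at G contains: A, G, H, L
Count = 4

Answer: 4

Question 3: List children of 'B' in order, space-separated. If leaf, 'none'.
Answer: F J C E

Derivation:
Node B's children (from adjacency): F, J, C, E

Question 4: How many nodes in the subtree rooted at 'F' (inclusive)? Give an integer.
Answer: 7

Derivation:
Subtree rooted at F contains: A, D, F, G, H, K, L
Count = 7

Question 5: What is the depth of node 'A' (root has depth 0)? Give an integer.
Answer: 3

Derivation:
Path from root to A: B -> F -> G -> A
Depth = number of edges = 3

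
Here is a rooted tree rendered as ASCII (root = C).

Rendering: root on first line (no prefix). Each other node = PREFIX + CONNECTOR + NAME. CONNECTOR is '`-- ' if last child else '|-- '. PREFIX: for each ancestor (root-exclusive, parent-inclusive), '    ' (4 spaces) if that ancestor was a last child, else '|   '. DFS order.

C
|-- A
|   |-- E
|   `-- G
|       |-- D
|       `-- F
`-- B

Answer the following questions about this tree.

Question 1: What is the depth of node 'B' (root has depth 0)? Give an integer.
Answer: 1

Derivation:
Path from root to B: C -> B
Depth = number of edges = 1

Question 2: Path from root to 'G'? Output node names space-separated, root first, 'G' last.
Answer: C A G

Derivation:
Walk down from root: C -> A -> G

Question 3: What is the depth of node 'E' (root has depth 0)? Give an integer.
Path from root to E: C -> A -> E
Depth = number of edges = 2

Answer: 2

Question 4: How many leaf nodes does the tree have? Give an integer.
Answer: 4

Derivation:
Leaves (nodes with no children): B, D, E, F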